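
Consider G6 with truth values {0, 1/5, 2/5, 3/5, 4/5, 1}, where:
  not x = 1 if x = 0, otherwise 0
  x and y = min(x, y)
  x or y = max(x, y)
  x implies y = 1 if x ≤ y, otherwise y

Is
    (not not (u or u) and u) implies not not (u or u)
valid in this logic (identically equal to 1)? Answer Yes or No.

u = 0 ↦ 1
u = 1/5 ↦ 1
u = 2/5 ↦ 1
u = 3/5 ↦ 1
u = 4/5 ↦ 1
u = 1 ↦ 1
Every assignment gives a value ≥ 1.

Yes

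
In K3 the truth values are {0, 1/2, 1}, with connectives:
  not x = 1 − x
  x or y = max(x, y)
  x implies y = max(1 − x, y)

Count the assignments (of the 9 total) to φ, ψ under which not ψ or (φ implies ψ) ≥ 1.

φ = 0, ψ = 0 ↦ 1  ≥
φ = 0, ψ = 1/2 ↦ 1  ≥
φ = 0, ψ = 1 ↦ 1  ≥
φ = 1/2, ψ = 0 ↦ 1  ≥
φ = 1/2, ψ = 1/2 ↦ 1/2  <
φ = 1/2, ψ = 1 ↦ 1  ≥
φ = 1, ψ = 0 ↦ 1  ≥
φ = 1, ψ = 1/2 ↦ 1/2  <
φ = 1, ψ = 1 ↦ 1  ≥
So 7 of the 9 assignments meet the threshold.

7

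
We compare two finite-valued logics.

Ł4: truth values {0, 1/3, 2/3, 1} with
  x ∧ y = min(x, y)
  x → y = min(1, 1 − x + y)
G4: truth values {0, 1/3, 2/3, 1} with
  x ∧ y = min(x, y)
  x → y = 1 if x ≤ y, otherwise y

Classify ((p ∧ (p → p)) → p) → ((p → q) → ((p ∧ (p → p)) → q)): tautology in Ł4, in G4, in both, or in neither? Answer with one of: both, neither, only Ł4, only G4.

both

In Ł4: every assignment gives 1 — tautology.
In G4: every assignment gives 1 — tautology.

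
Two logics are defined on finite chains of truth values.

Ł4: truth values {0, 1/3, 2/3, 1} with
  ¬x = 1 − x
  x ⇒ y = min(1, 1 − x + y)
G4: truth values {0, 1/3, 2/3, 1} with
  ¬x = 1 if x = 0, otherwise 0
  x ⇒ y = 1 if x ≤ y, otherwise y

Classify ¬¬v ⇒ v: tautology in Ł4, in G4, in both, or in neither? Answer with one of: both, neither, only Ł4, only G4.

In Ł4: every assignment gives 1 — tautology.
In G4: at v = 1/3 the value is 1/3 — not a tautology.

only Ł4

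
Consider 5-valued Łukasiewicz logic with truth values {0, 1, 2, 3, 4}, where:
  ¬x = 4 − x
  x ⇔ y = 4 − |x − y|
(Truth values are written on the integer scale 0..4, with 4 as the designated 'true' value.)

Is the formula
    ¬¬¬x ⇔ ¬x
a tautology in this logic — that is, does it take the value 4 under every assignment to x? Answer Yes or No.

x = 0 ↦ 4
x = 1 ↦ 4
x = 2 ↦ 4
x = 3 ↦ 4
x = 4 ↦ 4
Every assignment gives a value ≥ 4.

Yes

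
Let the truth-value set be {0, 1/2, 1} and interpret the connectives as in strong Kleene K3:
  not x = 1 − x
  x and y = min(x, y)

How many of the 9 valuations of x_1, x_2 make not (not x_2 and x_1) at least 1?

x_1 = 0, x_2 = 0 ↦ 1  ≥
x_1 = 0, x_2 = 1/2 ↦ 1  ≥
x_1 = 0, x_2 = 1 ↦ 1  ≥
x_1 = 1/2, x_2 = 0 ↦ 1/2  <
x_1 = 1/2, x_2 = 1/2 ↦ 1/2  <
x_1 = 1/2, x_2 = 1 ↦ 1  ≥
x_1 = 1, x_2 = 0 ↦ 0  <
x_1 = 1, x_2 = 1/2 ↦ 1/2  <
x_1 = 1, x_2 = 1 ↦ 1  ≥
So 5 of the 9 assignments meet the threshold.

5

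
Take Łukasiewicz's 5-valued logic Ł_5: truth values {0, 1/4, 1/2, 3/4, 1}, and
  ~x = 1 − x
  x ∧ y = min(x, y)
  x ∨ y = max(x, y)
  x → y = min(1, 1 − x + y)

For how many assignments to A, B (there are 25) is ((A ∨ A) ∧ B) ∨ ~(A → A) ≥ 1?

1

value 1: 1 assignment (counts)
value 3/4: 3 assignments
value 1/2: 5 assignments
value 1/4: 7 assignments
value 0: 9 assignments
So 1 of the 25 assignments meets the threshold.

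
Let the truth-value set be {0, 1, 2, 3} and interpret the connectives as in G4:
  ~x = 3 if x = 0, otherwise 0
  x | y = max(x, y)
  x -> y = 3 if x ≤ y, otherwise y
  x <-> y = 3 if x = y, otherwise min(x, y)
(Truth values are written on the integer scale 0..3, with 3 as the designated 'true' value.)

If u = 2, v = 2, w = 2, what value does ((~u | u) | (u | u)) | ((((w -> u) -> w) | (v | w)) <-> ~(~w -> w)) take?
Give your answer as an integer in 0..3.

2

~u = ~2 = 0
~u | u = 0 | 2 = 2
u | u = 2 | 2 = 2
(~u | u) | (u | u) = 2 | 2 = 2
w -> u = 2 -> 2 = 3
(w -> u) -> w = 3 -> 2 = 2
v | w = 2 | 2 = 2
((w -> u) -> w) | (v | w) = 2 | 2 = 2
~w = ~2 = 0
~w -> w = 0 -> 2 = 3
~(~w -> w) = ~3 = 0
(((w -> u) -> w) | (v | w)) <-> ~(~w -> w) = 2 <-> 0 = 0
((~u | u) | (u | u)) | ((((w -> u) -> w) | (v | w)) <-> ~(~w -> w)) = 2 | 0 = 2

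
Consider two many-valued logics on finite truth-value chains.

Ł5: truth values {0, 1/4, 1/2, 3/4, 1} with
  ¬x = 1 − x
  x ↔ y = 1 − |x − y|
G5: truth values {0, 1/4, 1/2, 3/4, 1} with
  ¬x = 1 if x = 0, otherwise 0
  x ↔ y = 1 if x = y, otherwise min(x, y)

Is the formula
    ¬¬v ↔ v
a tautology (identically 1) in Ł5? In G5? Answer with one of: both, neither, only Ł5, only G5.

only Ł5

In Ł5: every assignment gives 1 — tautology.
In G5: at v = 1/4 the value is 1/4 — not a tautology.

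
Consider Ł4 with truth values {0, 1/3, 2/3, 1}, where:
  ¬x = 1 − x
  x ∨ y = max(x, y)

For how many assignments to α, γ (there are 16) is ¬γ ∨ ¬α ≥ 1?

α = 0, γ = 0 ↦ 1  ≥
α = 0, γ = 1/3 ↦ 1  ≥
α = 0, γ = 2/3 ↦ 1  ≥
α = 0, γ = 1 ↦ 1  ≥
α = 1/3, γ = 0 ↦ 1  ≥
α = 1/3, γ = 1/3 ↦ 2/3  <
α = 1/3, γ = 2/3 ↦ 2/3  <
α = 1/3, γ = 1 ↦ 2/3  <
α = 2/3, γ = 0 ↦ 1  ≥
α = 2/3, γ = 1/3 ↦ 2/3  <
α = 2/3, γ = 2/3 ↦ 1/3  <
α = 2/3, γ = 1 ↦ 1/3  <
α = 1, γ = 0 ↦ 1  ≥
α = 1, γ = 1/3 ↦ 2/3  <
α = 1, γ = 2/3 ↦ 1/3  <
α = 1, γ = 1 ↦ 0  <
So 7 of the 16 assignments meet the threshold.

7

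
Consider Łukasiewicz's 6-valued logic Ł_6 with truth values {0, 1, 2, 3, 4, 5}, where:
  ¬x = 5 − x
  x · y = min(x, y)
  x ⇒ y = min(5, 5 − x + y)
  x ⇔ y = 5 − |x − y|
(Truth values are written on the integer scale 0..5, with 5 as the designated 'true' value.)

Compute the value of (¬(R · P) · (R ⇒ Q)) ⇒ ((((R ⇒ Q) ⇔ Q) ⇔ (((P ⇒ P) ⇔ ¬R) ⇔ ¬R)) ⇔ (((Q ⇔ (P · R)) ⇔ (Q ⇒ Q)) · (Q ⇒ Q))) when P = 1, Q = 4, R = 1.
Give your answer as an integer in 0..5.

R · P = 1 · 1 = 1
¬(R · P) = ¬1 = 4
R ⇒ Q = 1 ⇒ 4 = 5
¬(R · P) · (R ⇒ Q) = 4 · 5 = 4
R ⇒ Q = 1 ⇒ 4 = 5
(R ⇒ Q) ⇔ Q = 5 ⇔ 4 = 4
P ⇒ P = 1 ⇒ 1 = 5
¬R = ¬1 = 4
(P ⇒ P) ⇔ ¬R = 5 ⇔ 4 = 4
¬R = ¬1 = 4
((P ⇒ P) ⇔ ¬R) ⇔ ¬R = 4 ⇔ 4 = 5
((R ⇒ Q) ⇔ Q) ⇔ (((P ⇒ P) ⇔ ¬R) ⇔ ¬R) = 4 ⇔ 5 = 4
P · R = 1 · 1 = 1
Q ⇔ (P · R) = 4 ⇔ 1 = 2
Q ⇒ Q = 4 ⇒ 4 = 5
(Q ⇔ (P · R)) ⇔ (Q ⇒ Q) = 2 ⇔ 5 = 2
Q ⇒ Q = 4 ⇒ 4 = 5
((Q ⇔ (P · R)) ⇔ (Q ⇒ Q)) · (Q ⇒ Q) = 2 · 5 = 2
(((R ⇒ Q) ⇔ Q) ⇔ (((P ⇒ P) ⇔ ¬R) ⇔ ¬R)) ⇔ (((Q ⇔ (P · R)) ⇔ (Q ⇒ Q)) · (Q ⇒ Q)) = 4 ⇔ 2 = 3
(¬(R · P) · (R ⇒ Q)) ⇒ ((((R ⇒ Q) ⇔ Q) ⇔ (((P ⇒ P) ⇔ ¬R) ⇔ ¬R)) ⇔ (((Q ⇔ (P · R)) ⇔ (Q ⇒ Q)) · (Q ⇒ Q))) = 4 ⇒ 3 = 4

4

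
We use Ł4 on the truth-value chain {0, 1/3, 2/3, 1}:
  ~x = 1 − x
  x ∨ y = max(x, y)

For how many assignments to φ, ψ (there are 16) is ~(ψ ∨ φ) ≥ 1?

φ = 0, ψ = 0 ↦ 1  ≥
φ = 0, ψ = 1/3 ↦ 2/3  <
φ = 0, ψ = 2/3 ↦ 1/3  <
φ = 0, ψ = 1 ↦ 0  <
φ = 1/3, ψ = 0 ↦ 2/3  <
φ = 1/3, ψ = 1/3 ↦ 2/3  <
φ = 1/3, ψ = 2/3 ↦ 1/3  <
φ = 1/3, ψ = 1 ↦ 0  <
φ = 2/3, ψ = 0 ↦ 1/3  <
φ = 2/3, ψ = 1/3 ↦ 1/3  <
φ = 2/3, ψ = 2/3 ↦ 1/3  <
φ = 2/3, ψ = 1 ↦ 0  <
φ = 1, ψ = 0 ↦ 0  <
φ = 1, ψ = 1/3 ↦ 0  <
φ = 1, ψ = 2/3 ↦ 0  <
φ = 1, ψ = 1 ↦ 0  <
So 1 of the 16 assignments meets the threshold.

1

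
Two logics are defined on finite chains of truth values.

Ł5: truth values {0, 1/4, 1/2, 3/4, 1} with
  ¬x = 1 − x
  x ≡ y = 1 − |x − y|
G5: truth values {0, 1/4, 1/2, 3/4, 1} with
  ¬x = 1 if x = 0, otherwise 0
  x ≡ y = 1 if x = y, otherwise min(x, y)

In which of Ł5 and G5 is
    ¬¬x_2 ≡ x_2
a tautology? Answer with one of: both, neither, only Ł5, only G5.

In Ł5: every assignment gives 1 — tautology.
In G5: at x_2 = 1/4 the value is 1/4 — not a tautology.

only Ł5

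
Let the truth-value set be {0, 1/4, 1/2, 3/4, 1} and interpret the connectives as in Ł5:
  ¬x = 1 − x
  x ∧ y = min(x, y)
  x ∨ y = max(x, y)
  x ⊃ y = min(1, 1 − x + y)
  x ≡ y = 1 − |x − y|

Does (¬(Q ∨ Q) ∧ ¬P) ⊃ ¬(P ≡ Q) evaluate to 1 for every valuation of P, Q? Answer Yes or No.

Counterexample: take P = 0, Q = 0.
Q ∨ Q = 0 ∨ 0 = 0
¬(Q ∨ Q) = ¬0 = 1
¬P = ¬0 = 1
¬(Q ∨ Q) ∧ ¬P = 1 ∧ 1 = 1
P ≡ Q = 0 ≡ 0 = 1
¬(P ≡ Q) = ¬1 = 0
(¬(Q ∨ Q) ∧ ¬P) ⊃ ¬(P ≡ Q) = 1 ⊃ 0 = 0
This gives 0 ≠ 1.

No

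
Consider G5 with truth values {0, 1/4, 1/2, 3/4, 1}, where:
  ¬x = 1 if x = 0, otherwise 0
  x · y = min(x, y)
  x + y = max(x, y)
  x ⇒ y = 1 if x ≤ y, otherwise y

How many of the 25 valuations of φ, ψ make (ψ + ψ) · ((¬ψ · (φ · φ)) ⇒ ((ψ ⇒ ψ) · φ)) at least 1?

value 1: 5 assignments (counts)
value 3/4: 5 assignments
value 1/2: 5 assignments
value 1/4: 5 assignments
value 0: 5 assignments
So 5 of the 25 assignments meet the threshold.

5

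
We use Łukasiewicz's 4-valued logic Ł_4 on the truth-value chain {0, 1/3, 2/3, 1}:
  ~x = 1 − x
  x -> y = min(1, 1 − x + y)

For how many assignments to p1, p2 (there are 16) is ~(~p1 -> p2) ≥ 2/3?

p1 = 0, p2 = 0 ↦ 1  ≥
p1 = 0, p2 = 1/3 ↦ 2/3  ≥
p1 = 0, p2 = 2/3 ↦ 1/3  <
p1 = 0, p2 = 1 ↦ 0  <
p1 = 1/3, p2 = 0 ↦ 2/3  ≥
p1 = 1/3, p2 = 1/3 ↦ 1/3  <
p1 = 1/3, p2 = 2/3 ↦ 0  <
p1 = 1/3, p2 = 1 ↦ 0  <
p1 = 2/3, p2 = 0 ↦ 1/3  <
p1 = 2/3, p2 = 1/3 ↦ 0  <
p1 = 2/3, p2 = 2/3 ↦ 0  <
p1 = 2/3, p2 = 1 ↦ 0  <
p1 = 1, p2 = 0 ↦ 0  <
p1 = 1, p2 = 1/3 ↦ 0  <
p1 = 1, p2 = 2/3 ↦ 0  <
p1 = 1, p2 = 1 ↦ 0  <
So 3 of the 16 assignments meet the threshold.

3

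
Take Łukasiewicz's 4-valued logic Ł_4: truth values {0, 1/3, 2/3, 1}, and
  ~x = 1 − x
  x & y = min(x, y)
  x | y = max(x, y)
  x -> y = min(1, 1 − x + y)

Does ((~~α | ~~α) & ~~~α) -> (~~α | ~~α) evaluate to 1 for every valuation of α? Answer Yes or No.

Yes

α = 0 ↦ 1
α = 1/3 ↦ 1
α = 2/3 ↦ 1
α = 1 ↦ 1
Every assignment gives a value ≥ 1.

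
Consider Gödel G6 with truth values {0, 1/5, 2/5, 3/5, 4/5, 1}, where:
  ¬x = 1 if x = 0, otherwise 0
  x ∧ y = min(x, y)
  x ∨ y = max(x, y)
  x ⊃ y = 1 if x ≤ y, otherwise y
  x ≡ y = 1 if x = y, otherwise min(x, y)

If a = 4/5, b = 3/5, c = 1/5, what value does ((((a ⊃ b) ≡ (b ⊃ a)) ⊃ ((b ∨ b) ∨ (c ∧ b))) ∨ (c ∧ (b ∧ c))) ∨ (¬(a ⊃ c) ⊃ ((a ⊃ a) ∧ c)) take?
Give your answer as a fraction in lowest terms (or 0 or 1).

1

a ⊃ b = 4/5 ⊃ 3/5 = 3/5
b ⊃ a = 3/5 ⊃ 4/5 = 1
(a ⊃ b) ≡ (b ⊃ a) = 3/5 ≡ 1 = 3/5
b ∨ b = 3/5 ∨ 3/5 = 3/5
c ∧ b = 1/5 ∧ 3/5 = 1/5
(b ∨ b) ∨ (c ∧ b) = 3/5 ∨ 1/5 = 3/5
((a ⊃ b) ≡ (b ⊃ a)) ⊃ ((b ∨ b) ∨ (c ∧ b)) = 3/5 ⊃ 3/5 = 1
b ∧ c = 3/5 ∧ 1/5 = 1/5
c ∧ (b ∧ c) = 1/5 ∧ 1/5 = 1/5
(((a ⊃ b) ≡ (b ⊃ a)) ⊃ ((b ∨ b) ∨ (c ∧ b))) ∨ (c ∧ (b ∧ c)) = 1 ∨ 1/5 = 1
a ⊃ c = 4/5 ⊃ 1/5 = 1/5
¬(a ⊃ c) = ¬1/5 = 0
a ⊃ a = 4/5 ⊃ 4/5 = 1
(a ⊃ a) ∧ c = 1 ∧ 1/5 = 1/5
¬(a ⊃ c) ⊃ ((a ⊃ a) ∧ c) = 0 ⊃ 1/5 = 1
((((a ⊃ b) ≡ (b ⊃ a)) ⊃ ((b ∨ b) ∨ (c ∧ b))) ∨ (c ∧ (b ∧ c))) ∨ (¬(a ⊃ c) ⊃ ((a ⊃ a) ∧ c)) = 1 ∨ 1 = 1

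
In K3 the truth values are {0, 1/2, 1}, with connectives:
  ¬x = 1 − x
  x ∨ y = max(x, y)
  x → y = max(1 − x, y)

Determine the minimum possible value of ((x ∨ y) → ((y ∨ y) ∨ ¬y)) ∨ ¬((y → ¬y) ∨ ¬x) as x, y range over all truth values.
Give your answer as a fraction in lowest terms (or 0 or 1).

Take x = 0, y = 1/2:
x ∨ y = 0 ∨ 1/2 = 1/2
y ∨ y = 1/2 ∨ 1/2 = 1/2
¬y = ¬1/2 = 1/2
(y ∨ y) ∨ ¬y = 1/2 ∨ 1/2 = 1/2
(x ∨ y) → ((y ∨ y) ∨ ¬y) = 1/2 → 1/2 = 1/2
¬y = ¬1/2 = 1/2
y → ¬y = 1/2 → 1/2 = 1/2
¬x = ¬0 = 1
(y → ¬y) ∨ ¬x = 1/2 ∨ 1 = 1
¬((y → ¬y) ∨ ¬x) = ¬1 = 0
((x ∨ y) → ((y ∨ y) ∨ ¬y)) ∨ ¬((y → ¬y) ∨ ¬x) = 1/2 ∨ 0 = 1/2
No assignment yields a value below 1/2, so this is the minimum.

1/2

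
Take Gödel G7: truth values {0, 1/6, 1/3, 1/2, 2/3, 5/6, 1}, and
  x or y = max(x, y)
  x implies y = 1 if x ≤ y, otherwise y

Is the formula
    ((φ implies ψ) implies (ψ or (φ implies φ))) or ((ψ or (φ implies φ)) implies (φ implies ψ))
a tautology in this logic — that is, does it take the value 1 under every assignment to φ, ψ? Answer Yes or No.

Yes

At φ = 5/6, ψ = 1/6, for instance:
φ implies ψ = 5/6 implies 1/6 = 1/6
φ implies φ = 5/6 implies 5/6 = 1
ψ or (φ implies φ) = 1/6 or 1 = 1
(φ implies ψ) implies (ψ or (φ implies φ)) = 1/6 implies 1 = 1
(ψ or (φ implies φ)) implies (φ implies ψ) = 1 implies 1/6 = 1/6
((φ implies ψ) implies (ψ or (φ implies φ))) or ((ψ or (φ implies φ)) implies (φ implies ψ)) = 1 or 1/6 = 1
and checking the remaining 48 assignments likewise gives ≥ 1 in every case.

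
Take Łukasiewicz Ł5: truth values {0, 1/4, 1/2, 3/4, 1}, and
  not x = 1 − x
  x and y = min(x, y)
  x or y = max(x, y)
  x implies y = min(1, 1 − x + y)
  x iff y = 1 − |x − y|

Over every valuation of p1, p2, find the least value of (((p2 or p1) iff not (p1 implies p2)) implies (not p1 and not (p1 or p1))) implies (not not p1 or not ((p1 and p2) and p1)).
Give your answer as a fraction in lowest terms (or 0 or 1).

1/2

Take p1 = 1/2, p2 = 1/2:
p2 or p1 = 1/2 or 1/2 = 1/2
p1 implies p2 = 1/2 implies 1/2 = 1
not (p1 implies p2) = not 1 = 0
(p2 or p1) iff not (p1 implies p2) = 1/2 iff 0 = 1/2
not p1 = not 1/2 = 1/2
p1 or p1 = 1/2 or 1/2 = 1/2
not (p1 or p1) = not 1/2 = 1/2
not p1 and not (p1 or p1) = 1/2 and 1/2 = 1/2
((p2 or p1) iff not (p1 implies p2)) implies (not p1 and not (p1 or p1)) = 1/2 implies 1/2 = 1
not p1 = not 1/2 = 1/2
not not p1 = not 1/2 = 1/2
p1 and p2 = 1/2 and 1/2 = 1/2
(p1 and p2) and p1 = 1/2 and 1/2 = 1/2
not ((p1 and p2) and p1) = not 1/2 = 1/2
not not p1 or not ((p1 and p2) and p1) = 1/2 or 1/2 = 1/2
(((p2 or p1) iff not (p1 implies p2)) implies (not p1 and not (p1 or p1))) implies (not not p1 or not ((p1 and p2) and p1)) = 1 implies 1/2 = 1/2
No assignment yields a value below 1/2, so this is the minimum.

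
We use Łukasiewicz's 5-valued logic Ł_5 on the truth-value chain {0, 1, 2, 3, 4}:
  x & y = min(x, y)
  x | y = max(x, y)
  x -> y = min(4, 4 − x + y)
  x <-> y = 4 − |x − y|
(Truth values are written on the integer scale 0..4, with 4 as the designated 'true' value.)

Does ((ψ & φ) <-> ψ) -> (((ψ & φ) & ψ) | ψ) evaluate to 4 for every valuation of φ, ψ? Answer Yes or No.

Counterexample: take φ = 0, ψ = 0.
ψ & φ = 0 & 0 = 0
(ψ & φ) <-> ψ = 0 <-> 0 = 4
ψ & φ = 0 & 0 = 0
(ψ & φ) & ψ = 0 & 0 = 0
((ψ & φ) & ψ) | ψ = 0 | 0 = 0
((ψ & φ) <-> ψ) -> (((ψ & φ) & ψ) | ψ) = 4 -> 0 = 0
This gives 0 ≠ 4.

No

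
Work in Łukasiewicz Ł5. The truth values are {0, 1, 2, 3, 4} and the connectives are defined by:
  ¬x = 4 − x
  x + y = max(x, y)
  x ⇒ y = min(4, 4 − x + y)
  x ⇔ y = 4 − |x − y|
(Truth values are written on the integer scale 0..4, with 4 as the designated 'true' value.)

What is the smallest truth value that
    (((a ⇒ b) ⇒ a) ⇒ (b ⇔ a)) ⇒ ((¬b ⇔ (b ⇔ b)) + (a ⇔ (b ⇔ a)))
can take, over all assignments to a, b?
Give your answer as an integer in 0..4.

2

Take a = 0, b = 2:
a ⇒ b = 0 ⇒ 2 = 4
(a ⇒ b) ⇒ a = 4 ⇒ 0 = 0
b ⇔ a = 2 ⇔ 0 = 2
((a ⇒ b) ⇒ a) ⇒ (b ⇔ a) = 0 ⇒ 2 = 4
¬b = ¬2 = 2
b ⇔ b = 2 ⇔ 2 = 4
¬b ⇔ (b ⇔ b) = 2 ⇔ 4 = 2
b ⇔ a = 2 ⇔ 0 = 2
a ⇔ (b ⇔ a) = 0 ⇔ 2 = 2
(¬b ⇔ (b ⇔ b)) + (a ⇔ (b ⇔ a)) = 2 + 2 = 2
(((a ⇒ b) ⇒ a) ⇒ (b ⇔ a)) ⇒ ((¬b ⇔ (b ⇔ b)) + (a ⇔ (b ⇔ a))) = 4 ⇒ 2 = 2
No assignment yields a value below 2, so this is the minimum.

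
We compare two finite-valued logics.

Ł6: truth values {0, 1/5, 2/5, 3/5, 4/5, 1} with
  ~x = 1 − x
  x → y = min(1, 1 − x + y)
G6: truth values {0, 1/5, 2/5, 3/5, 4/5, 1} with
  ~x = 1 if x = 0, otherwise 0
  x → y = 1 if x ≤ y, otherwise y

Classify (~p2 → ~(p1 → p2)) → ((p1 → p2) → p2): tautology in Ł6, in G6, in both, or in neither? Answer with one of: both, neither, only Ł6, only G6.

In Ł6: every assignment gives 1 — tautology.
In G6: at p1 = 0, p2 = 1/5 the value is 1/5 — not a tautology.

only Ł6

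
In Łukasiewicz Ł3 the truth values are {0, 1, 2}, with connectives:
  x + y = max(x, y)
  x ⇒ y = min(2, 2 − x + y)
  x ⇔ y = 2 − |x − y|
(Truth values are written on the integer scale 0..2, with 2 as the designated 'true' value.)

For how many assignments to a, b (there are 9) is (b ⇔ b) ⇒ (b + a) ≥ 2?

a = 0, b = 0 ↦ 0  <
a = 0, b = 1 ↦ 1  <
a = 0, b = 2 ↦ 2  ≥
a = 1, b = 0 ↦ 1  <
a = 1, b = 1 ↦ 1  <
a = 1, b = 2 ↦ 2  ≥
a = 2, b = 0 ↦ 2  ≥
a = 2, b = 1 ↦ 2  ≥
a = 2, b = 2 ↦ 2  ≥
So 5 of the 9 assignments meet the threshold.

5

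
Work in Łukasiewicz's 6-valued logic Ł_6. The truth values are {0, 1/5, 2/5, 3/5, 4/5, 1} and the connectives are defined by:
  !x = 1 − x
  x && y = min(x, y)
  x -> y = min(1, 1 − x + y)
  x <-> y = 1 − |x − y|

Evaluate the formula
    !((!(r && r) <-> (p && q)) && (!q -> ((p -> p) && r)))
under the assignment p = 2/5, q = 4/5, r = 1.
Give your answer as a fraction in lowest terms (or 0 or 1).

r && r = 1 && 1 = 1
!(r && r) = !1 = 0
p && q = 2/5 && 4/5 = 2/5
!(r && r) <-> (p && q) = 0 <-> 2/5 = 3/5
!q = !4/5 = 1/5
p -> p = 2/5 -> 2/5 = 1
(p -> p) && r = 1 && 1 = 1
!q -> ((p -> p) && r) = 1/5 -> 1 = 1
(!(r && r) <-> (p && q)) && (!q -> ((p -> p) && r)) = 3/5 && 1 = 3/5
!((!(r && r) <-> (p && q)) && (!q -> ((p -> p) && r))) = !3/5 = 2/5

2/5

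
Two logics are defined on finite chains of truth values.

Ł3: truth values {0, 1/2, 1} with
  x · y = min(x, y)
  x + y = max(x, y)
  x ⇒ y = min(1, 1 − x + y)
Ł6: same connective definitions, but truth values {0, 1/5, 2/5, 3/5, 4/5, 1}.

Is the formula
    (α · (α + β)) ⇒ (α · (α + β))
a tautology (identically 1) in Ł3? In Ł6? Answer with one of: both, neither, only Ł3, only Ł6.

both

In Ł3: every assignment gives 1 — tautology.
In Ł6: every assignment gives 1 — tautology.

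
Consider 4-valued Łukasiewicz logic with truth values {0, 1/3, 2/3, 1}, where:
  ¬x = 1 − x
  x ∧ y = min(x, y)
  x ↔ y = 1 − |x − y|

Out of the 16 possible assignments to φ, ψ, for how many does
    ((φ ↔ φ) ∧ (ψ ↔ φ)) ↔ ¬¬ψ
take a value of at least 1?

5

φ = 0, ψ = 0 ↦ 0  <
φ = 0, ψ = 1/3 ↦ 2/3  <
φ = 0, ψ = 2/3 ↦ 2/3  <
φ = 0, ψ = 1 ↦ 0  <
φ = 1/3, ψ = 0 ↦ 1/3  <
φ = 1/3, ψ = 1/3 ↦ 1/3  <
φ = 1/3, ψ = 2/3 ↦ 1  ≥
φ = 1/3, ψ = 1 ↦ 1/3  <
φ = 2/3, ψ = 0 ↦ 2/3  <
φ = 2/3, ψ = 1/3 ↦ 2/3  <
φ = 2/3, ψ = 2/3 ↦ 2/3  <
φ = 2/3, ψ = 1 ↦ 2/3  <
φ = 1, ψ = 0 ↦ 1  ≥
φ = 1, ψ = 1/3 ↦ 1  ≥
φ = 1, ψ = 2/3 ↦ 1  ≥
φ = 1, ψ = 1 ↦ 1  ≥
So 5 of the 16 assignments meet the threshold.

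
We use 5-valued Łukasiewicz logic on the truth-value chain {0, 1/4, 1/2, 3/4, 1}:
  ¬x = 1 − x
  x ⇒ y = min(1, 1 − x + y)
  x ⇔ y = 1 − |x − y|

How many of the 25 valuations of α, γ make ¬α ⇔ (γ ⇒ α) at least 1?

3

value 1: 3 assignments (counts)
value 3/4: 5 assignments
value 1/2: 6 assignments
value 1/4: 5 assignments
value 0: 6 assignments
So 3 of the 25 assignments meet the threshold.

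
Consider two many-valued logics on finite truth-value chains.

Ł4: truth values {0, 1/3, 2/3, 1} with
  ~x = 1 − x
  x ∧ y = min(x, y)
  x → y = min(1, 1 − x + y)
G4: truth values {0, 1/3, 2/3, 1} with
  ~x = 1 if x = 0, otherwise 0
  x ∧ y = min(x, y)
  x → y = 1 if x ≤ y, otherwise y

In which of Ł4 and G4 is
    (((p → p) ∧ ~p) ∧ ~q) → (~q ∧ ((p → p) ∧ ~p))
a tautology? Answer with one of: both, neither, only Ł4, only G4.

both

In Ł4: every assignment gives 1 — tautology.
In G4: every assignment gives 1 — tautology.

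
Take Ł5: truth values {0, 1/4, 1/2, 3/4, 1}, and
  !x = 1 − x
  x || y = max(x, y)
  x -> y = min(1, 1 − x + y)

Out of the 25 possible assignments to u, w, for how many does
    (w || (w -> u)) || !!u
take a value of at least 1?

value 1: 19 assignments (counts)
value 3/4: 5 assignments
value 1/2: 1 assignment
So 19 of the 25 assignments meet the threshold.

19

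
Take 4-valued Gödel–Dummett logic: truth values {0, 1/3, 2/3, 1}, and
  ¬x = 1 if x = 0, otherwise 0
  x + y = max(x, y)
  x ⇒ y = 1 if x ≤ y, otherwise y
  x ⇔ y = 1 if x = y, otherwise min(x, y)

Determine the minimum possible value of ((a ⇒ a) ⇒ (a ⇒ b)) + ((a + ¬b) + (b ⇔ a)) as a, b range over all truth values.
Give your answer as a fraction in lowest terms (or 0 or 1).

2/3

Take a = 2/3, b = 1/3:
a ⇒ a = 2/3 ⇒ 2/3 = 1
a ⇒ b = 2/3 ⇒ 1/3 = 1/3
(a ⇒ a) ⇒ (a ⇒ b) = 1 ⇒ 1/3 = 1/3
¬b = ¬1/3 = 0
a + ¬b = 2/3 + 0 = 2/3
b ⇔ a = 1/3 ⇔ 2/3 = 1/3
(a + ¬b) + (b ⇔ a) = 2/3 + 1/3 = 2/3
((a ⇒ a) ⇒ (a ⇒ b)) + ((a + ¬b) + (b ⇔ a)) = 1/3 + 2/3 = 2/3
No assignment yields a value below 2/3, so this is the minimum.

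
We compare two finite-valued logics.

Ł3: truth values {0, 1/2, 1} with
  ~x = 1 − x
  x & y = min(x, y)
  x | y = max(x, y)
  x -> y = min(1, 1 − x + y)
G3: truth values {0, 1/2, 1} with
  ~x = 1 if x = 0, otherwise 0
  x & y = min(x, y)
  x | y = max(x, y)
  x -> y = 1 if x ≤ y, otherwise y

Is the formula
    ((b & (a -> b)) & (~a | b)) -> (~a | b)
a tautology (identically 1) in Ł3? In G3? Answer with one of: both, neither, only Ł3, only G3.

In Ł3: every assignment gives 1 — tautology.
In G3: every assignment gives 1 — tautology.

both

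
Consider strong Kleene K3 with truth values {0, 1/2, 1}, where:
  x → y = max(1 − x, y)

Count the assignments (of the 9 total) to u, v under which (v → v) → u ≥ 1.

3

u = 0, v = 0 ↦ 0  <
u = 0, v = 1/2 ↦ 1/2  <
u = 0, v = 1 ↦ 0  <
u = 1/2, v = 0 ↦ 1/2  <
u = 1/2, v = 1/2 ↦ 1/2  <
u = 1/2, v = 1 ↦ 1/2  <
u = 1, v = 0 ↦ 1  ≥
u = 1, v = 1/2 ↦ 1  ≥
u = 1, v = 1 ↦ 1  ≥
So 3 of the 9 assignments meet the threshold.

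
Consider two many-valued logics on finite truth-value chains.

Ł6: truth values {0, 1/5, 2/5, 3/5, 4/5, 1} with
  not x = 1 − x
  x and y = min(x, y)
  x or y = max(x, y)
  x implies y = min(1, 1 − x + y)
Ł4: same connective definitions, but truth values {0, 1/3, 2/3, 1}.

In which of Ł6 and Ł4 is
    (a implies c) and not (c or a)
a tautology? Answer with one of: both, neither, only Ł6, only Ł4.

In Ł6: at a = 0, c = 1/5 the value is 4/5 — not a tautology.
In Ł4: at a = 0, c = 1/3 the value is 2/3 — not a tautology.

neither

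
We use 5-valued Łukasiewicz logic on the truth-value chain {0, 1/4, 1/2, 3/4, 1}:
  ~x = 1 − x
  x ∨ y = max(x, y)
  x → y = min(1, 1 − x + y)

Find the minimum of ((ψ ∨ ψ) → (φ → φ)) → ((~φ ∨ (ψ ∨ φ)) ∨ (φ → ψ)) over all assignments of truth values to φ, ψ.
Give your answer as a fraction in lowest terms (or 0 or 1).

Take φ = 1/2, ψ = 0:
ψ ∨ ψ = 0 ∨ 0 = 0
φ → φ = 1/2 → 1/2 = 1
(ψ ∨ ψ) → (φ → φ) = 0 → 1 = 1
~φ = ~1/2 = 1/2
ψ ∨ φ = 0 ∨ 1/2 = 1/2
~φ ∨ (ψ ∨ φ) = 1/2 ∨ 1/2 = 1/2
φ → ψ = 1/2 → 0 = 1/2
(~φ ∨ (ψ ∨ φ)) ∨ (φ → ψ) = 1/2 ∨ 1/2 = 1/2
((ψ ∨ ψ) → (φ → φ)) → ((~φ ∨ (ψ ∨ φ)) ∨ (φ → ψ)) = 1 → 1/2 = 1/2
No assignment yields a value below 1/2, so this is the minimum.

1/2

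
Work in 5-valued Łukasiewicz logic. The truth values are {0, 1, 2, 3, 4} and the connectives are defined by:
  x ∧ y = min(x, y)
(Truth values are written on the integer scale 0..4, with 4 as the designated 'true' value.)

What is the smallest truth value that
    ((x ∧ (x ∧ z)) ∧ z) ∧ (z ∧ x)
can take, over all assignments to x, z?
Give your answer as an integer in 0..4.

Take x = 0, z = 0:
x ∧ z = 0 ∧ 0 = 0
x ∧ (x ∧ z) = 0 ∧ 0 = 0
(x ∧ (x ∧ z)) ∧ z = 0 ∧ 0 = 0
z ∧ x = 0 ∧ 0 = 0
((x ∧ (x ∧ z)) ∧ z) ∧ (z ∧ x) = 0 ∧ 0 = 0
No assignment yields a value below 0, so this is the minimum.

0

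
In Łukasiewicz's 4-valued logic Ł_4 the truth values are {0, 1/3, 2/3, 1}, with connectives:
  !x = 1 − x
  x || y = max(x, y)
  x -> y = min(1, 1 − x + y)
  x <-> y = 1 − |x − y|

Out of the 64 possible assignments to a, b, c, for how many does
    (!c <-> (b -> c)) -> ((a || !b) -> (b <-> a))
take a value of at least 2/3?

value 1: 55 assignments (counts)
value 2/3: 6 assignments (counts)
value 1/3: 2 assignments
value 0: 1 assignment
So 61 of the 64 assignments meet the threshold.

61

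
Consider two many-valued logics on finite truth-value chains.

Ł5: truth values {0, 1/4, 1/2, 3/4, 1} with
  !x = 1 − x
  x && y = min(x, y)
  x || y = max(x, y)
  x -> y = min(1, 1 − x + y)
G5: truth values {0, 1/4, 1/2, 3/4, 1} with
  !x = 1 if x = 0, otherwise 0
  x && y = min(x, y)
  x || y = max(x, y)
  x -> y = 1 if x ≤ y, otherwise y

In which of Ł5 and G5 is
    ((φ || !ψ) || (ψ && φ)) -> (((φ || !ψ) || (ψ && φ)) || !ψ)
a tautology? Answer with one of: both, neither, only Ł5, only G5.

both

In Ł5: every assignment gives 1 — tautology.
In G5: every assignment gives 1 — tautology.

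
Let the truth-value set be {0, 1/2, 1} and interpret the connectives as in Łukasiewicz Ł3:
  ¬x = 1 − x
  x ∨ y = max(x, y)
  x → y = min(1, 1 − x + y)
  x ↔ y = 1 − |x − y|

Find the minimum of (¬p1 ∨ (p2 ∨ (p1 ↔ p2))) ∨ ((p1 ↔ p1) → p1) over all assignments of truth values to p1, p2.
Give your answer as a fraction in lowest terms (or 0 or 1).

1/2

Take p1 = 1/2, p2 = 0:
¬p1 = ¬1/2 = 1/2
p1 ↔ p2 = 1/2 ↔ 0 = 1/2
p2 ∨ (p1 ↔ p2) = 0 ∨ 1/2 = 1/2
¬p1 ∨ (p2 ∨ (p1 ↔ p2)) = 1/2 ∨ 1/2 = 1/2
p1 ↔ p1 = 1/2 ↔ 1/2 = 1
(p1 ↔ p1) → p1 = 1 → 1/2 = 1/2
(¬p1 ∨ (p2 ∨ (p1 ↔ p2))) ∨ ((p1 ↔ p1) → p1) = 1/2 ∨ 1/2 = 1/2
No assignment yields a value below 1/2, so this is the minimum.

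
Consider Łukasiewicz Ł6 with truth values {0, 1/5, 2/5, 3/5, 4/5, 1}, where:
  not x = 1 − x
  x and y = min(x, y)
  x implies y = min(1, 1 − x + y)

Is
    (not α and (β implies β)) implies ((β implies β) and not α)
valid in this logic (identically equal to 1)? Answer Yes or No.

Yes

At α = 2/5, β = 2/5, for instance:
not α = not 2/5 = 3/5
β implies β = 2/5 implies 2/5 = 1
not α and (β implies β) = 3/5 and 1 = 3/5
(β implies β) and not α = 1 and 3/5 = 3/5
(not α and (β implies β)) implies ((β implies β) and not α) = 3/5 implies 3/5 = 1
and checking the remaining 35 assignments likewise gives ≥ 1 in every case.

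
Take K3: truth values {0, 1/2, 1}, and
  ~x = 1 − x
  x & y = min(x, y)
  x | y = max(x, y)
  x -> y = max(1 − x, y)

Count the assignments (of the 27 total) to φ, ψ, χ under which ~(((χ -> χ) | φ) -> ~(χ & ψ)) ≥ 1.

3

value 1: 3 assignments (counts)
value 1/2: 9 assignments
value 0: 15 assignments
So 3 of the 27 assignments meet the threshold.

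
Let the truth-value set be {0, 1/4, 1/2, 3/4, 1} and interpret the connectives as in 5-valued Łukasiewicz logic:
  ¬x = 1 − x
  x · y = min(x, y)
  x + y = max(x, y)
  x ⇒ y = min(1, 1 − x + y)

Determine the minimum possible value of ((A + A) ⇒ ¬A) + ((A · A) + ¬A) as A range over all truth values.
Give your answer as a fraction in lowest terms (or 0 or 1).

3/4

Take A = 3/4:
A + A = 3/4 + 3/4 = 3/4
¬A = ¬3/4 = 1/4
(A + A) ⇒ ¬A = 3/4 ⇒ 1/4 = 1/2
A · A = 3/4 · 3/4 = 3/4
¬A = ¬3/4 = 1/4
(A · A) + ¬A = 3/4 + 1/4 = 3/4
((A + A) ⇒ ¬A) + ((A · A) + ¬A) = 1/2 + 3/4 = 3/4
No assignment yields a value below 3/4, so this is the minimum.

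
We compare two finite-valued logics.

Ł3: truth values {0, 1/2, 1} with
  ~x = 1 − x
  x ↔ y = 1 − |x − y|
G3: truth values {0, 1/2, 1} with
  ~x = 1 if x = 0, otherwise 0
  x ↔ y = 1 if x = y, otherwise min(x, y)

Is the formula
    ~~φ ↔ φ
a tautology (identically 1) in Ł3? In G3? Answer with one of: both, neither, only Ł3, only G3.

only Ł3

In Ł3: every assignment gives 1 — tautology.
In G3: at φ = 1/2 the value is 1/2 — not a tautology.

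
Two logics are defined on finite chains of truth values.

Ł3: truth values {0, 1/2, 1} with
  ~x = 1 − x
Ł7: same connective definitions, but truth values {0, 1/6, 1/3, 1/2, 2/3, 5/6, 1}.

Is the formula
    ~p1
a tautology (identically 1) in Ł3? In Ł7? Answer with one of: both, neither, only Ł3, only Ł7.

neither

In Ł3: at p1 = 1/2 the value is 1/2 — not a tautology.
In Ł7: at p1 = 1/6 the value is 5/6 — not a tautology.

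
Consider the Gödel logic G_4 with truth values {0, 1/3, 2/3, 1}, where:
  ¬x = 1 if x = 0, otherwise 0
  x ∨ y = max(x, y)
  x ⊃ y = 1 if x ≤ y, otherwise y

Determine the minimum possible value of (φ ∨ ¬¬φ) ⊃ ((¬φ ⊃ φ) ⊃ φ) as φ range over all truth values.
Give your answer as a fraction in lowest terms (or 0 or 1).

1/3

Take φ = 1/3:
¬φ = ¬1/3 = 0
¬¬φ = ¬0 = 1
φ ∨ ¬¬φ = 1/3 ∨ 1 = 1
¬φ = ¬1/3 = 0
¬φ ⊃ φ = 0 ⊃ 1/3 = 1
(¬φ ⊃ φ) ⊃ φ = 1 ⊃ 1/3 = 1/3
(φ ∨ ¬¬φ) ⊃ ((¬φ ⊃ φ) ⊃ φ) = 1 ⊃ 1/3 = 1/3
No assignment yields a value below 1/3, so this is the minimum.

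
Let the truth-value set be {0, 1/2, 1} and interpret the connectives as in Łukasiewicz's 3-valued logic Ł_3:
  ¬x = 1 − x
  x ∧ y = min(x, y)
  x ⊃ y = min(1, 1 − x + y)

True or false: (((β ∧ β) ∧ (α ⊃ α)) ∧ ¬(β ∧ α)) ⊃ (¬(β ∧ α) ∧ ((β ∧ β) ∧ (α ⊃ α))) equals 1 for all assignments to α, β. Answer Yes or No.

α = 0, β = 0 ↦ 1
α = 0, β = 1/2 ↦ 1
α = 0, β = 1 ↦ 1
α = 1/2, β = 0 ↦ 1
α = 1/2, β = 1/2 ↦ 1
α = 1/2, β = 1 ↦ 1
α = 1, β = 0 ↦ 1
α = 1, β = 1/2 ↦ 1
α = 1, β = 1 ↦ 1
Every assignment gives a value ≥ 1.

Yes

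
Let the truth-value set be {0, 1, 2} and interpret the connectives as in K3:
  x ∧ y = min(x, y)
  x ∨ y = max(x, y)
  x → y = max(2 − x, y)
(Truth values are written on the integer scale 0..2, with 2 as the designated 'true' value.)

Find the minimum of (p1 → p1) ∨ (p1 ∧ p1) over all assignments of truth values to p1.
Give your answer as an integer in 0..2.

Take p1 = 1:
p1 → p1 = 1 → 1 = 1
p1 ∧ p1 = 1 ∧ 1 = 1
(p1 → p1) ∨ (p1 ∧ p1) = 1 ∨ 1 = 1
No assignment yields a value below 1, so this is the minimum.

1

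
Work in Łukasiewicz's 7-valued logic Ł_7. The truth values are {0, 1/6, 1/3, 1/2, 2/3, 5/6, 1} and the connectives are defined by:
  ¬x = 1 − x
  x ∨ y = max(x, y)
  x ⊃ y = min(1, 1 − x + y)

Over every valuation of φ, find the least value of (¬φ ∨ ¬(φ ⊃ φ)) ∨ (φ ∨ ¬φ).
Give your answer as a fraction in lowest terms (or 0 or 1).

1/2

Take φ = 1/2:
¬φ = ¬1/2 = 1/2
φ ⊃ φ = 1/2 ⊃ 1/2 = 1
¬(φ ⊃ φ) = ¬1 = 0
¬φ ∨ ¬(φ ⊃ φ) = 1/2 ∨ 0 = 1/2
¬φ = ¬1/2 = 1/2
φ ∨ ¬φ = 1/2 ∨ 1/2 = 1/2
(¬φ ∨ ¬(φ ⊃ φ)) ∨ (φ ∨ ¬φ) = 1/2 ∨ 1/2 = 1/2
No assignment yields a value below 1/2, so this is the minimum.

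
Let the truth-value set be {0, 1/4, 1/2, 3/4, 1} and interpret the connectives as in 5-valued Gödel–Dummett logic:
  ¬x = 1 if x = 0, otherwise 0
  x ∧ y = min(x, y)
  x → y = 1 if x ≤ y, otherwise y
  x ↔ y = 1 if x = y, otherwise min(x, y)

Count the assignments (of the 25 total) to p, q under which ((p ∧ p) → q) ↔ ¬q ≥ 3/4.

1

value 1: 1 assignment (counts)
value 0: 24 assignments
So 1 of the 25 assignments meets the threshold.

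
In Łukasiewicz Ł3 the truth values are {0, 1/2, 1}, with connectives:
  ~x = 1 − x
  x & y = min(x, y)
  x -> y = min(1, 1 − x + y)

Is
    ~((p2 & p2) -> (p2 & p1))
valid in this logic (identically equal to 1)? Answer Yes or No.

Counterexample: take p1 = 0, p2 = 0.
p2 & p2 = 0 & 0 = 0
p2 & p1 = 0 & 0 = 0
(p2 & p2) -> (p2 & p1) = 0 -> 0 = 1
~((p2 & p2) -> (p2 & p1)) = ~1 = 0
This gives 0 ≠ 1.

No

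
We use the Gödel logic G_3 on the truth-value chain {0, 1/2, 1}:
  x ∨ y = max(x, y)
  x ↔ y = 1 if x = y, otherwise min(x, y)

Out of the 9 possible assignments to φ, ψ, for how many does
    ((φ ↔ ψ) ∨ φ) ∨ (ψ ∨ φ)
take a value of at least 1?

7

φ = 0, ψ = 0 ↦ 1  ≥
φ = 0, ψ = 1/2 ↦ 1/2  <
φ = 0, ψ = 1 ↦ 1  ≥
φ = 1/2, ψ = 0 ↦ 1/2  <
φ = 1/2, ψ = 1/2 ↦ 1  ≥
φ = 1/2, ψ = 1 ↦ 1  ≥
φ = 1, ψ = 0 ↦ 1  ≥
φ = 1, ψ = 1/2 ↦ 1  ≥
φ = 1, ψ = 1 ↦ 1  ≥
So 7 of the 9 assignments meet the threshold.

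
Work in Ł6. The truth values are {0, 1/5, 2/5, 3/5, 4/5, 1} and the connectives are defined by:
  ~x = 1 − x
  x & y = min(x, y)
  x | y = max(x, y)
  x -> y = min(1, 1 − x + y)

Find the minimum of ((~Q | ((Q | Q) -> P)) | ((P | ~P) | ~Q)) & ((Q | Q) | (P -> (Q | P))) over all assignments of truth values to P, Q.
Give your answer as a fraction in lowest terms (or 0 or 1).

Take P = 2/5, Q = 4/5:
~Q = ~4/5 = 1/5
Q | Q = 4/5 | 4/5 = 4/5
(Q | Q) -> P = 4/5 -> 2/5 = 3/5
~Q | ((Q | Q) -> P) = 1/5 | 3/5 = 3/5
~P = ~2/5 = 3/5
P | ~P = 2/5 | 3/5 = 3/5
~Q = ~4/5 = 1/5
(P | ~P) | ~Q = 3/5 | 1/5 = 3/5
(~Q | ((Q | Q) -> P)) | ((P | ~P) | ~Q) = 3/5 | 3/5 = 3/5
Q | Q = 4/5 | 4/5 = 4/5
Q | P = 4/5 | 2/5 = 4/5
P -> (Q | P) = 2/5 -> 4/5 = 1
(Q | Q) | (P -> (Q | P)) = 4/5 | 1 = 1
((~Q | ((Q | Q) -> P)) | ((P | ~P) | ~Q)) & ((Q | Q) | (P -> (Q | P))) = 3/5 & 1 = 3/5
No assignment yields a value below 3/5, so this is the minimum.

3/5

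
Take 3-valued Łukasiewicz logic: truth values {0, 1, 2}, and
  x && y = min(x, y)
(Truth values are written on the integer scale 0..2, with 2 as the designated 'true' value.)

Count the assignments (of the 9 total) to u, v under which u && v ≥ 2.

u = 0, v = 0 ↦ 0  <
u = 0, v = 1 ↦ 0  <
u = 0, v = 2 ↦ 0  <
u = 1, v = 0 ↦ 0  <
u = 1, v = 1 ↦ 1  <
u = 1, v = 2 ↦ 1  <
u = 2, v = 0 ↦ 0  <
u = 2, v = 1 ↦ 1  <
u = 2, v = 2 ↦ 2  ≥
So 1 of the 9 assignments meets the threshold.

1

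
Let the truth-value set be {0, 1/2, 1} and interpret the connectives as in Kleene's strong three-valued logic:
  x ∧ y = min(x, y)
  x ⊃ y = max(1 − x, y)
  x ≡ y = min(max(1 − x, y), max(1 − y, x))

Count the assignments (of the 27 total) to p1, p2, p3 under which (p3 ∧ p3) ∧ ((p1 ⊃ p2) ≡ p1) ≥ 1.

1

value 1: 1 assignment (counts)
value 1/2: 9 assignments
value 0: 17 assignments
So 1 of the 27 assignments meets the threshold.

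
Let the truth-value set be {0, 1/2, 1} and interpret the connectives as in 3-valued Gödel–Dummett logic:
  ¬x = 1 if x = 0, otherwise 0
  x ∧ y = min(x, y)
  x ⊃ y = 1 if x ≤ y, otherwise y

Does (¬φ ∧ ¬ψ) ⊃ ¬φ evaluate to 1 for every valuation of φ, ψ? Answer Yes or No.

Yes

φ = 0, ψ = 0 ↦ 1
φ = 0, ψ = 1/2 ↦ 1
φ = 0, ψ = 1 ↦ 1
φ = 1/2, ψ = 0 ↦ 1
φ = 1/2, ψ = 1/2 ↦ 1
φ = 1/2, ψ = 1 ↦ 1
φ = 1, ψ = 0 ↦ 1
φ = 1, ψ = 1/2 ↦ 1
φ = 1, ψ = 1 ↦ 1
Every assignment gives a value ≥ 1.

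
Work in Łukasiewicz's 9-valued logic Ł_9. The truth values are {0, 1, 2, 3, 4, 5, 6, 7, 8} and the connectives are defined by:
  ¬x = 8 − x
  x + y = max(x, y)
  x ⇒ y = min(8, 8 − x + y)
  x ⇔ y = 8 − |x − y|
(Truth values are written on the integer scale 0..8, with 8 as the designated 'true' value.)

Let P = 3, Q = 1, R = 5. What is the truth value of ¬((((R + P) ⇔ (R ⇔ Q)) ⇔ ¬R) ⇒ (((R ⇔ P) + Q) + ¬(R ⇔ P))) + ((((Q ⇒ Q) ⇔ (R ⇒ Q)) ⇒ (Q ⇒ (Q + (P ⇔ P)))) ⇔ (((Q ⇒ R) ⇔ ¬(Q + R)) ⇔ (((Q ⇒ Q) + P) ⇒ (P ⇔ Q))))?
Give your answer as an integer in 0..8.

R + P = 5 + 3 = 5
R ⇔ Q = 5 ⇔ 1 = 4
(R + P) ⇔ (R ⇔ Q) = 5 ⇔ 4 = 7
¬R = ¬5 = 3
((R + P) ⇔ (R ⇔ Q)) ⇔ ¬R = 7 ⇔ 3 = 4
R ⇔ P = 5 ⇔ 3 = 6
(R ⇔ P) + Q = 6 + 1 = 6
R ⇔ P = 5 ⇔ 3 = 6
¬(R ⇔ P) = ¬6 = 2
((R ⇔ P) + Q) + ¬(R ⇔ P) = 6 + 2 = 6
(((R + P) ⇔ (R ⇔ Q)) ⇔ ¬R) ⇒ (((R ⇔ P) + Q) + ¬(R ⇔ P)) = 4 ⇒ 6 = 8
¬((((R + P) ⇔ (R ⇔ Q)) ⇔ ¬R) ⇒ (((R ⇔ P) + Q) + ¬(R ⇔ P))) = ¬8 = 0
Q ⇒ Q = 1 ⇒ 1 = 8
R ⇒ Q = 5 ⇒ 1 = 4
(Q ⇒ Q) ⇔ (R ⇒ Q) = 8 ⇔ 4 = 4
P ⇔ P = 3 ⇔ 3 = 8
Q + (P ⇔ P) = 1 + 8 = 8
Q ⇒ (Q + (P ⇔ P)) = 1 ⇒ 8 = 8
((Q ⇒ Q) ⇔ (R ⇒ Q)) ⇒ (Q ⇒ (Q + (P ⇔ P))) = 4 ⇒ 8 = 8
Q ⇒ R = 1 ⇒ 5 = 8
Q + R = 1 + 5 = 5
¬(Q + R) = ¬5 = 3
(Q ⇒ R) ⇔ ¬(Q + R) = 8 ⇔ 3 = 3
Q ⇒ Q = 1 ⇒ 1 = 8
(Q ⇒ Q) + P = 8 + 3 = 8
P ⇔ Q = 3 ⇔ 1 = 6
((Q ⇒ Q) + P) ⇒ (P ⇔ Q) = 8 ⇒ 6 = 6
((Q ⇒ R) ⇔ ¬(Q + R)) ⇔ (((Q ⇒ Q) + P) ⇒ (P ⇔ Q)) = 3 ⇔ 6 = 5
(((Q ⇒ Q) ⇔ (R ⇒ Q)) ⇒ (Q ⇒ (Q + (P ⇔ P)))) ⇔ (((Q ⇒ R) ⇔ ¬(Q + R)) ⇔ (((Q ⇒ Q) + P) ⇒ (P ⇔ Q))) = 8 ⇔ 5 = 5
¬((((R + P) ⇔ (R ⇔ Q)) ⇔ ¬R) ⇒ (((R ⇔ P) + Q) + ¬(R ⇔ P))) + ((((Q ⇒ Q) ⇔ (R ⇒ Q)) ⇒ (Q ⇒ (Q + (P ⇔ P)))) ⇔ (((Q ⇒ R) ⇔ ¬(Q + R)) ⇔ (((Q ⇒ Q) + P) ⇒ (P ⇔ Q)))) = 0 + 5 = 5

5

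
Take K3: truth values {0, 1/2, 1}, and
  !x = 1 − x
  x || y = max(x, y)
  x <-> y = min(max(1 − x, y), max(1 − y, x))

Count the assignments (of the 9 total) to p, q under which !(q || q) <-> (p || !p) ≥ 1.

p = 0, q = 0 ↦ 1  ≥
p = 0, q = 1/2 ↦ 1/2  <
p = 0, q = 1 ↦ 0  <
p = 1/2, q = 0 ↦ 1/2  <
p = 1/2, q = 1/2 ↦ 1/2  <
p = 1/2, q = 1 ↦ 1/2  <
p = 1, q = 0 ↦ 1  ≥
p = 1, q = 1/2 ↦ 1/2  <
p = 1, q = 1 ↦ 0  <
So 2 of the 9 assignments meet the threshold.

2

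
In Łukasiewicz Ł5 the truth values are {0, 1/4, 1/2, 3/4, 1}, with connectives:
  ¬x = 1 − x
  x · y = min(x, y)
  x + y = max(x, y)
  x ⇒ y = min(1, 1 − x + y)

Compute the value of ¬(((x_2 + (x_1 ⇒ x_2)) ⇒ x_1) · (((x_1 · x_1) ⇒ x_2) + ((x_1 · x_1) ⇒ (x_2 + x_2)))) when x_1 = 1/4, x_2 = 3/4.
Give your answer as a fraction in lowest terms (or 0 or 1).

3/4

x_1 ⇒ x_2 = 1/4 ⇒ 3/4 = 1
x_2 + (x_1 ⇒ x_2) = 3/4 + 1 = 1
(x_2 + (x_1 ⇒ x_2)) ⇒ x_1 = 1 ⇒ 1/4 = 1/4
x_1 · x_1 = 1/4 · 1/4 = 1/4
(x_1 · x_1) ⇒ x_2 = 1/4 ⇒ 3/4 = 1
x_1 · x_1 = 1/4 · 1/4 = 1/4
x_2 + x_2 = 3/4 + 3/4 = 3/4
(x_1 · x_1) ⇒ (x_2 + x_2) = 1/4 ⇒ 3/4 = 1
((x_1 · x_1) ⇒ x_2) + ((x_1 · x_1) ⇒ (x_2 + x_2)) = 1 + 1 = 1
((x_2 + (x_1 ⇒ x_2)) ⇒ x_1) · (((x_1 · x_1) ⇒ x_2) + ((x_1 · x_1) ⇒ (x_2 + x_2))) = 1/4 · 1 = 1/4
¬(((x_2 + (x_1 ⇒ x_2)) ⇒ x_1) · (((x_1 · x_1) ⇒ x_2) + ((x_1 · x_1) ⇒ (x_2 + x_2)))) = ¬1/4 = 3/4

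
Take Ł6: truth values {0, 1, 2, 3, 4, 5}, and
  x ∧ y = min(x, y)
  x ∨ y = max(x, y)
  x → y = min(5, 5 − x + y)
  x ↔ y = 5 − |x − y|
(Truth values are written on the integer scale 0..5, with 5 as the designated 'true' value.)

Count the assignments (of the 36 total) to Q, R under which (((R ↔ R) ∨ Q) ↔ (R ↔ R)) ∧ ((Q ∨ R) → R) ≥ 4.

26

value 5: 21 assignments (counts)
value 4: 5 assignments (counts)
value 3: 4 assignments
value 2: 3 assignments
value 1: 2 assignments
value 0: 1 assignment
So 26 of the 36 assignments meet the threshold.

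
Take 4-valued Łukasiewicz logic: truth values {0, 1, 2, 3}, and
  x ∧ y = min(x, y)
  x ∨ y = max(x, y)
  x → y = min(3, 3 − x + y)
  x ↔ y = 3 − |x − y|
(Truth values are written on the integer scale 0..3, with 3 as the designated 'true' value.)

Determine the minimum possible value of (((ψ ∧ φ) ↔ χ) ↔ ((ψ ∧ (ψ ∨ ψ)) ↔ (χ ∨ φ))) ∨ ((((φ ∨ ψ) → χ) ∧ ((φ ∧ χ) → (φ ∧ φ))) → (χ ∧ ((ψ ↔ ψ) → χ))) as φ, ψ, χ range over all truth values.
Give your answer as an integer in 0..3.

Take φ = 0, ψ = 1, χ = 0:
ψ ∧ φ = 1 ∧ 0 = 0
(ψ ∧ φ) ↔ χ = 0 ↔ 0 = 3
ψ ∨ ψ = 1 ∨ 1 = 1
ψ ∧ (ψ ∨ ψ) = 1 ∧ 1 = 1
χ ∨ φ = 0 ∨ 0 = 0
(ψ ∧ (ψ ∨ ψ)) ↔ (χ ∨ φ) = 1 ↔ 0 = 2
((ψ ∧ φ) ↔ χ) ↔ ((ψ ∧ (ψ ∨ ψ)) ↔ (χ ∨ φ)) = 3 ↔ 2 = 2
φ ∨ ψ = 0 ∨ 1 = 1
(φ ∨ ψ) → χ = 1 → 0 = 2
φ ∧ χ = 0 ∧ 0 = 0
φ ∧ φ = 0 ∧ 0 = 0
(φ ∧ χ) → (φ ∧ φ) = 0 → 0 = 3
((φ ∨ ψ) → χ) ∧ ((φ ∧ χ) → (φ ∧ φ)) = 2 ∧ 3 = 2
ψ ↔ ψ = 1 ↔ 1 = 3
(ψ ↔ ψ) → χ = 3 → 0 = 0
χ ∧ ((ψ ↔ ψ) → χ) = 0 ∧ 0 = 0
(((φ ∨ ψ) → χ) ∧ ((φ ∧ χ) → (φ ∧ φ))) → (χ ∧ ((ψ ↔ ψ) → χ)) = 2 → 0 = 1
(((ψ ∧ φ) ↔ χ) ↔ ((ψ ∧ (ψ ∨ ψ)) ↔ (χ ∨ φ))) ∨ ((((φ ∨ ψ) → χ) ∧ ((φ ∧ χ) → (φ ∧ φ))) → (χ ∧ ((ψ ↔ ψ) → χ))) = 2 ∨ 1 = 2
No assignment yields a value below 2, so this is the minimum.

2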